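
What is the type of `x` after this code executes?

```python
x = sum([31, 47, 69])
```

sum() of ints returns int

int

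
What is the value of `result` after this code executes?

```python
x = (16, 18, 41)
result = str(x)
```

x = (16, 18, 41); result = '(16, 18, 41)'

'(16, 18, 41)'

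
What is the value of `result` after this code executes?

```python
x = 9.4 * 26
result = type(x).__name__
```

x is float; result = 'float'

'float'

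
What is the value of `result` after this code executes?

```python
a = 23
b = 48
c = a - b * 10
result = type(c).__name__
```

a is int; b is int; c is int; result = 'int'

'int'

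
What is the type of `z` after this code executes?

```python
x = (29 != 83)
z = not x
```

'not' returns bool

bool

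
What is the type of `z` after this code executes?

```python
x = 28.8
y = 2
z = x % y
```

float % int = float

float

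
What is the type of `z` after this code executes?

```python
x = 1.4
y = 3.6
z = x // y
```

float // float = float

float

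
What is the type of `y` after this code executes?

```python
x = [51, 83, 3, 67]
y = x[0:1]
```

Slicing a list returns a list

list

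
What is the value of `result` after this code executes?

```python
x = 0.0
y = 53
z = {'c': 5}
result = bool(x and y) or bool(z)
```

x = 0.0; y = 53; z = {'c': 5}; result = True

True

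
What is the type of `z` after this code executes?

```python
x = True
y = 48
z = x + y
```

bool + int = int (bool is subclass of int)

int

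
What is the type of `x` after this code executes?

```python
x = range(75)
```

range() returns a range object

range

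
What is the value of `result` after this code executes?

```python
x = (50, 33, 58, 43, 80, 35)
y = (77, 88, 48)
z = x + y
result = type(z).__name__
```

x is tuple; y is tuple; z is tuple; result = 'tuple'

'tuple'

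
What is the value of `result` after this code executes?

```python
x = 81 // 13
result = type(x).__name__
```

x is int; result = 'int'

'int'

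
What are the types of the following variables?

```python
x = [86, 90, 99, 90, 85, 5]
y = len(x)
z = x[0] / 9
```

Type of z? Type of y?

int / int = float; len() returns int

float, int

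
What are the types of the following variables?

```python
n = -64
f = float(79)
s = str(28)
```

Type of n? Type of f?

n is assigned a bare integer (no decimal point), so it is an int; f is assigned the result of calling float(), which returns a float

int, float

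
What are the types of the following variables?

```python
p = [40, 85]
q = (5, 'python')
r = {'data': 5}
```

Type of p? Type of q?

p is assigned a list literal (square brackets); q is assigned a tuple (parenthesized, comma-separated values)

list, tuple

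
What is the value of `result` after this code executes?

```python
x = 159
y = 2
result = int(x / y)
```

x = 159; y = 2; result = 79

79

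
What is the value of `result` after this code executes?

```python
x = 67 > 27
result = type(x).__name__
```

x is bool; result = 'bool'

'bool'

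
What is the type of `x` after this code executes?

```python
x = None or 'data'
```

'or' with None returns the other truthy value (str)

str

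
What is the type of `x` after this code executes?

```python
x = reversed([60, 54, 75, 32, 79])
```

reversed() on a list returns list_reverseiterator

list_reverseiterator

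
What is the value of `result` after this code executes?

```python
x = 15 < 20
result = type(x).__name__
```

x is bool; result = 'bool'

'bool'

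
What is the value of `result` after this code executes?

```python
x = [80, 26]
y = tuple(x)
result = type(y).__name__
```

x is list; y is tuple; result = 'tuple'

'tuple'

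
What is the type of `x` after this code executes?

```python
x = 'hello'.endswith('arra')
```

str.endswith() returns bool

bool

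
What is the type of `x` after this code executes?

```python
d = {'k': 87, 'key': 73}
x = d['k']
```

Accessing dict[str, int] with str key returns int

int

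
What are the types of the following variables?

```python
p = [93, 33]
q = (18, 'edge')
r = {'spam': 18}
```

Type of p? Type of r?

p is assigned a list literal (square brackets); r is assigned a dict literal ({key: value})

list, dict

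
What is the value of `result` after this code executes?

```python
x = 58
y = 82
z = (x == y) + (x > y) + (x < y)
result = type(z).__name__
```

x is int; y is int; z is int; result = 'int'

'int'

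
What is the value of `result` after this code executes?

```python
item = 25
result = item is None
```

item = 25; result = False

False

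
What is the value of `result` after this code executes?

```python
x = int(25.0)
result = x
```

x = 25; result = 25

25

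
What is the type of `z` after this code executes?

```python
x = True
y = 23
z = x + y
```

bool + int = int (bool is subclass of int)

int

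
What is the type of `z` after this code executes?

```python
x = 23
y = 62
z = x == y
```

Equality comparison returns bool

bool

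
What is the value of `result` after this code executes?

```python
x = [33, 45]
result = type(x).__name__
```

x is list; result = 'list'

'list'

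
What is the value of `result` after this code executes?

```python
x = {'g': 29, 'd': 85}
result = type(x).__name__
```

x is dict; result = 'dict'

'dict'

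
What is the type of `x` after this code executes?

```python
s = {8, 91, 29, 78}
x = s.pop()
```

Popping from set[int] returns int

int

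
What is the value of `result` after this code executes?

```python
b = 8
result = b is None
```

b = 8; result = False

False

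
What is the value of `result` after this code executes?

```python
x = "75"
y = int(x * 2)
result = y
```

x = '75'; y = 7575; result = 7575

7575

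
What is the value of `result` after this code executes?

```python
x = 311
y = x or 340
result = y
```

x = 311; y = 311; result = 311

311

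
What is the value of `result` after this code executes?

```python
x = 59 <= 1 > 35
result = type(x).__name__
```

x is bool; result = 'bool'

'bool'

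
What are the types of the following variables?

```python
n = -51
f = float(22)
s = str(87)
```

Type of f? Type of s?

f is assigned the result of calling float(), which returns a float; s is assigned the result of calling str(), which returns a str

float, str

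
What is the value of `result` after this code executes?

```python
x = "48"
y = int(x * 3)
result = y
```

x = '48'; y = 484848; result = 484848

484848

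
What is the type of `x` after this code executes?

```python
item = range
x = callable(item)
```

callable() returns bool

bool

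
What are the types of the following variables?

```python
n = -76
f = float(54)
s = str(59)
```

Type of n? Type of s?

n is assigned a bare integer (no decimal point), so it is an int; s is assigned the result of calling str(), which returns a str

int, str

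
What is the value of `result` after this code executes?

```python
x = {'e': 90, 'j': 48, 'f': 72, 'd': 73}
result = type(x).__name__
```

x is dict; result = 'dict'

'dict'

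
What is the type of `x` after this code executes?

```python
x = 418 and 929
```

'and' with truthy values returns last operand (int)

int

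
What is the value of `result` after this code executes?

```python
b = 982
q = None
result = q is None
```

b = 982; q = None; result = True

True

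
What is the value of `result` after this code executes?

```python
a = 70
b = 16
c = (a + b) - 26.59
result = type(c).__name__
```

a is int; b is int; c is float; result = 'float'

'float'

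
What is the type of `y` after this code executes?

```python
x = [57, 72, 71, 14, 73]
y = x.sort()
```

list.sort() returns None (mutates in place)

NoneType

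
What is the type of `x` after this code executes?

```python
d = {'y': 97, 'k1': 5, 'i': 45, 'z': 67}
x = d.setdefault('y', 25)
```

dict.setdefault() returns the (existing or default) value

int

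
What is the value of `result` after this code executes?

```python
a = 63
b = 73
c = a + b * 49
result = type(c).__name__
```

a is int; b is int; c is int; result = 'int'

'int'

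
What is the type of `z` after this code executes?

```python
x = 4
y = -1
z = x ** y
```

int ** negative = float

float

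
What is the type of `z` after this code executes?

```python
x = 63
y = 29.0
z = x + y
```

int + float = float

float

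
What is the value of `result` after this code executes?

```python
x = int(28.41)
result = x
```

x = 28; result = 28

28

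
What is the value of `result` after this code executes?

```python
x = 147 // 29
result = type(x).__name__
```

x is int; result = 'int'

'int'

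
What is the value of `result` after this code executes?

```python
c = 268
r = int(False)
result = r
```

c = 268; r = 0; result = 0

0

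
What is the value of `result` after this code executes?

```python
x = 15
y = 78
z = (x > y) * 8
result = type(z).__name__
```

x is int; y is int; z is int; result = 'int'

'int'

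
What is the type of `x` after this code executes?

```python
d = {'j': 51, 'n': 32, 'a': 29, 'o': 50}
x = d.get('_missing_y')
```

dict.get() returns None when key not found

NoneType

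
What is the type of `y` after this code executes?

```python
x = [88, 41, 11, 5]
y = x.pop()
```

list.pop() returns the popped element

int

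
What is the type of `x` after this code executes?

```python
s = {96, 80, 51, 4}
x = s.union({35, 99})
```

set.union() returns a new set

set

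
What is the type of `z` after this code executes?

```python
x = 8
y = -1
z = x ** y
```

int ** negative = float

float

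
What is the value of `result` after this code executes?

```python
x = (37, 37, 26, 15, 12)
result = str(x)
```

x = (37, 37, 26, 15, 12); result = '(37, 37, 26, 15, 12)'

'(37, 37, 26, 15, 12)'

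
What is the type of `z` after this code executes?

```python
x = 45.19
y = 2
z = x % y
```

float % int = float

float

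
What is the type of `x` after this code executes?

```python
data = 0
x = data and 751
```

'and' returns first falsy value (0 is int)

int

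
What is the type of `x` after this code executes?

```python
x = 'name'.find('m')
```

str.find() returns int index

int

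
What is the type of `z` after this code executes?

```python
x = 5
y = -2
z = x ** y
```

int ** negative = float

float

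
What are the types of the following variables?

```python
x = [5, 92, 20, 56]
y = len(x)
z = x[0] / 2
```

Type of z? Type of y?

int / int = float; len() returns int

float, int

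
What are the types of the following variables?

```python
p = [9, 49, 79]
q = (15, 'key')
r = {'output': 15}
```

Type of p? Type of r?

p is assigned a list literal (square brackets); r is assigned a dict literal ({key: value})

list, dict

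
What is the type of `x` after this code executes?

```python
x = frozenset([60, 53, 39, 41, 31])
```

frozenset() returns frozenset

frozenset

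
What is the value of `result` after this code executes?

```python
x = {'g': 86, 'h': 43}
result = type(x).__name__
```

x is dict; result = 'dict'

'dict'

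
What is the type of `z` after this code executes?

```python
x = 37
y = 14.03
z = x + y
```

int + float = float

float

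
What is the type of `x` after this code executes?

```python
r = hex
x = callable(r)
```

callable() returns bool

bool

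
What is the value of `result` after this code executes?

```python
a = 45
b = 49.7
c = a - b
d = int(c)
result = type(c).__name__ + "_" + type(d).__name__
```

a is int; b is float; c is float; d is int; result = 'float_int'

'float_int'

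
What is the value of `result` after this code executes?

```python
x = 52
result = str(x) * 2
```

x = 52; result = '5252'

'5252'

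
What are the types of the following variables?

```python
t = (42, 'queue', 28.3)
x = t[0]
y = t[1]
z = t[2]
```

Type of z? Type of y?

tuple[2] is float; tuple[1] is str

float, str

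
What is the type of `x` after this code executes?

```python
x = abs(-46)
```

abs() of int returns int

int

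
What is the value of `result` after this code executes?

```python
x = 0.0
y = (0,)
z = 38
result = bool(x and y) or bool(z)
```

x = 0.0; y = (0,); z = 38; result = True

True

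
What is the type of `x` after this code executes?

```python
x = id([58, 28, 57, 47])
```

id() returns int

int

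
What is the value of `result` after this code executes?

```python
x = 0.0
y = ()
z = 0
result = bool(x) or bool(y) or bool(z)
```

x = 0.0; y = (); z = 0; result = False

False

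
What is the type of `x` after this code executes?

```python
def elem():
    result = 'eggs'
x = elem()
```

Function without return returns None

NoneType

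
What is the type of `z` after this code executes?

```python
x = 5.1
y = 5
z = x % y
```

float % int = float

float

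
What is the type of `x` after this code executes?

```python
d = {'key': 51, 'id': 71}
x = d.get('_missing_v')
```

dict.get() returns None when key not found

NoneType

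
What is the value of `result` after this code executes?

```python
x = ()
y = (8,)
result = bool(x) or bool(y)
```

x = (); y = (8,); result = True

True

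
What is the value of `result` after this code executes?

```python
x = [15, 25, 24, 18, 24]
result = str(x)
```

x = [15, 25, 24, 18, 24]; result = '[15, 25, 24, 18, 24]'

'[15, 25, 24, 18, 24]'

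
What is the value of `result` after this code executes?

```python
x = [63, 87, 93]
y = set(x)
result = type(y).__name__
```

x is list; y is set; result = 'set'

'set'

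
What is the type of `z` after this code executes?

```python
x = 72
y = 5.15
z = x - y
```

int - float = float

float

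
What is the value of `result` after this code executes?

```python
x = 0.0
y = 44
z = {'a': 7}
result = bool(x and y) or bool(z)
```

x = 0.0; y = 44; z = {'a': 7}; result = True

True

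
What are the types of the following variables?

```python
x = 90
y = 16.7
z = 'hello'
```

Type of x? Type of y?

x is assigned a bare integer (no decimal point), so it is an int; y is assigned a number with a decimal point, so it is a float

int, float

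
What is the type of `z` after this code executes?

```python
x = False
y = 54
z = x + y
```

bool + int = int (bool is subclass of int)

int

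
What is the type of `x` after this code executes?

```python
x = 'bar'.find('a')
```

str.find() returns int index

int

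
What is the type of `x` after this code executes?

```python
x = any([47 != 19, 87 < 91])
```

any() returns bool

bool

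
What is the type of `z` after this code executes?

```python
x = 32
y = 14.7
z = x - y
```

int - float = float

float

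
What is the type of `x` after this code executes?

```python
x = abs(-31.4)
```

abs() of float returns float

float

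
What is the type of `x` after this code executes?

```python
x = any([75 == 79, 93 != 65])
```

any() returns bool

bool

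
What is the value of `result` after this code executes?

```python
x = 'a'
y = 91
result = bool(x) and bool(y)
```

x = 'a'; y = 91; result = True

True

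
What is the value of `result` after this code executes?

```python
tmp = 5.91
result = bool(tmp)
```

tmp = 5.91; result = True

True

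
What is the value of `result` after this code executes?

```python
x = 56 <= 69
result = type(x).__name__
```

x is bool; result = 'bool'

'bool'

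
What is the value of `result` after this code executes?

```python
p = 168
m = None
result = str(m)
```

p = 168; m = None; result = 'None'

'None'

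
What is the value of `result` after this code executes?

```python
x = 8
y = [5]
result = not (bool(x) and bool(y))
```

x = 8; y = [5]; result = False

False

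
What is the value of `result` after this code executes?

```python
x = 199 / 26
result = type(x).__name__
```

x is float; result = 'float'

'float'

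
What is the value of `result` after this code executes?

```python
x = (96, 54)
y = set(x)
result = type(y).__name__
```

x is tuple; y is set; result = 'set'

'set'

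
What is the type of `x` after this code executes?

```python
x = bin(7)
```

bin() returns str representation

str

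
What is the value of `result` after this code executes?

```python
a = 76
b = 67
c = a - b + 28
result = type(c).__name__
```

a is int; b is int; c is int; result = 'int'

'int'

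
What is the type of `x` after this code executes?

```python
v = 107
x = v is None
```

'is' comparison returns bool

bool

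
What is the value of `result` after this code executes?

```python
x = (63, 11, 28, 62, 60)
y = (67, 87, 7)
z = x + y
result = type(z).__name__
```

x is tuple; y is tuple; z is tuple; result = 'tuple'

'tuple'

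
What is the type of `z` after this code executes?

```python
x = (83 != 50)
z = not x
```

'not' returns bool

bool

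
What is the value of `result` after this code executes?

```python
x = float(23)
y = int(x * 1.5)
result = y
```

x = 23.0; y = 34; result = 34

34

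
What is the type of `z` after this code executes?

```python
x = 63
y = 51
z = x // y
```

int // int = int

int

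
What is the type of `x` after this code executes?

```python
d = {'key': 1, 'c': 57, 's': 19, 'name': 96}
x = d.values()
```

.values() returns dict_values view

dict_values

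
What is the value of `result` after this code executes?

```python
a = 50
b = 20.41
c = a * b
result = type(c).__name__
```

a is int; b is float; c is float; result = 'float'

'float'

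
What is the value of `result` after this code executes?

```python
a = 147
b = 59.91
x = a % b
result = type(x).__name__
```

a is int; b is float; x is float; result = 'float'

'float'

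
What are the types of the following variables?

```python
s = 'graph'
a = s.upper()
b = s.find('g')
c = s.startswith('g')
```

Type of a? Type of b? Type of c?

upper() returns str; find() returns int; startswith() returns bool

str, int, bool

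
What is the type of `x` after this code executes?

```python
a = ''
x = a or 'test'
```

'or' returns first truthy value (str)

str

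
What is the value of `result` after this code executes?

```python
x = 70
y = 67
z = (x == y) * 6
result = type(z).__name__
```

x is int; y is int; z is int; result = 'int'

'int'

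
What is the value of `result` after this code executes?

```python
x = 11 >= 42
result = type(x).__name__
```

x is bool; result = 'bool'

'bool'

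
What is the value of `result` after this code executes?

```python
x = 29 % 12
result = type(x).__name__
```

x is int; result = 'int'

'int'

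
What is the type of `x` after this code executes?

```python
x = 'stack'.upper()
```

str.upper() returns str

str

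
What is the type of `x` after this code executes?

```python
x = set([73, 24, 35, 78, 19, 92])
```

set() constructor returns set

set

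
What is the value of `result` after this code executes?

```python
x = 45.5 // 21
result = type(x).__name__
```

x is float; result = 'float'

'float'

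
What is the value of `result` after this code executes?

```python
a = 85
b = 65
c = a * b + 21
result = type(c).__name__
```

a is int; b is int; c is int; result = 'int'

'int'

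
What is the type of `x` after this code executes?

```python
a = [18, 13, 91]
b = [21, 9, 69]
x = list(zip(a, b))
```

list(zip()) returns a list of tuples

list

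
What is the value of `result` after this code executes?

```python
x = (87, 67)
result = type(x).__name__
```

x is tuple; result = 'tuple'

'tuple'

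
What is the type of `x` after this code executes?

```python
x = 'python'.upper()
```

str.upper() returns str

str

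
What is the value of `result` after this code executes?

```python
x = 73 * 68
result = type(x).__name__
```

x is int; result = 'int'

'int'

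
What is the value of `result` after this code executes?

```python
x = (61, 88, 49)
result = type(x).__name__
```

x is tuple; result = 'tuple'

'tuple'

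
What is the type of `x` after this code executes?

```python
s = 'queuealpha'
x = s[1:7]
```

Slicing a str returns str

str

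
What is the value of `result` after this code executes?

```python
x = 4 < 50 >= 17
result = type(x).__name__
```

x is bool; result = 'bool'

'bool'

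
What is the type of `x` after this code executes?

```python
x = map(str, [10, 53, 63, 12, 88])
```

map() returns a map object

map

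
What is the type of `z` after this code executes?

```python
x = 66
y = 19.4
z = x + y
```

int + float = float

float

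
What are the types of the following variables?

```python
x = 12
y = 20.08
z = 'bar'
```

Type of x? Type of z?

x is assigned a bare integer (no decimal point), so it is an int; z is assigned a quoted string literal, so it is a str

int, str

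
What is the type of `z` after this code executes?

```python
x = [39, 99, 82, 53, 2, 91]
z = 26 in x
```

'in' operator returns bool

bool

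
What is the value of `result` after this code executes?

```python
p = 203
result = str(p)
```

p = 203; result = '203'

'203'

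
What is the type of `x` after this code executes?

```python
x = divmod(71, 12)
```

divmod() returns tuple of (quotient, remainder)

tuple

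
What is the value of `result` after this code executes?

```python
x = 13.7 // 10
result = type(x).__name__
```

x is float; result = 'float'

'float'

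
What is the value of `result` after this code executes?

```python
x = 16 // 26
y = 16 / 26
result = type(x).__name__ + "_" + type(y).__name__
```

x is int; y is float; result = 'int_float'

'int_float'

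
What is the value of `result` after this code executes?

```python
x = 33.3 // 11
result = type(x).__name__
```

x is float; result = 'float'

'float'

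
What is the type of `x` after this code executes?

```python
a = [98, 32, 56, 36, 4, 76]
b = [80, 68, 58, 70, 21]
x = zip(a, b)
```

zip() returns a zip object

zip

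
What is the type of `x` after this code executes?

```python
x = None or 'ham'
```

'or' with None returns the other truthy value (str)

str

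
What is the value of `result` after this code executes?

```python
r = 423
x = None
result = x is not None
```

r = 423; x = None; result = False

False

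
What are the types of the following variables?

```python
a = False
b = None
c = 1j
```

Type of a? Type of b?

a is assigned the constant False, which has type bool; b is assigned None, whose type is NoneType

bool, NoneType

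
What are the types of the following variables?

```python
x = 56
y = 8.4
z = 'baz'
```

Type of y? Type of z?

y is assigned a number with a decimal point, so it is a float; z is assigned a quoted string literal, so it is a str

float, str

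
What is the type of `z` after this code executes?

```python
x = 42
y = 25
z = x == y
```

Equality comparison returns bool

bool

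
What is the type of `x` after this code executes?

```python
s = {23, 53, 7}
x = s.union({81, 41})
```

set.union() returns a new set

set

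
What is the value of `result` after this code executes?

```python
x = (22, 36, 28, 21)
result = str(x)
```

x = (22, 36, 28, 21); result = '(22, 36, 28, 21)'

'(22, 36, 28, 21)'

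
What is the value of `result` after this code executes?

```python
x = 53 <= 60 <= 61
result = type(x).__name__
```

x is bool; result = 'bool'

'bool'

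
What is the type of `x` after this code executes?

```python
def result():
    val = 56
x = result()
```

Function without return returns None

NoneType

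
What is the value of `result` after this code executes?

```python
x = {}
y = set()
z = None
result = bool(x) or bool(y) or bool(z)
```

x = {}; y = set(); z = None; result = False

False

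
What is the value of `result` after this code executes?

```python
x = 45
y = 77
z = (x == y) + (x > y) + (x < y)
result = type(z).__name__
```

x is int; y is int; z is int; result = 'int'

'int'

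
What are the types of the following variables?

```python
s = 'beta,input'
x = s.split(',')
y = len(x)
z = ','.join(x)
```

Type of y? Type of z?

len() returns int; str.join() returns str

int, str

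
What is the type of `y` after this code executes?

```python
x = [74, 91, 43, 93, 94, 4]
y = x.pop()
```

list.pop() returns the popped element

int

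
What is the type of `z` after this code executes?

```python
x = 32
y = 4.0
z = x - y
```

int - float = float

float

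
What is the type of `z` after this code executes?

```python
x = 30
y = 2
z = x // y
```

int // int = int

int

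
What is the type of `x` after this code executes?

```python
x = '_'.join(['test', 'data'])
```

str.join() returns str

str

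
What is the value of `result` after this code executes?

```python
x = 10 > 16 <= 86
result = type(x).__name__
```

x is bool; result = 'bool'

'bool'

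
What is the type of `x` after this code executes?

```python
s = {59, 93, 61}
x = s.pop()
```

Popping from set[int] returns int

int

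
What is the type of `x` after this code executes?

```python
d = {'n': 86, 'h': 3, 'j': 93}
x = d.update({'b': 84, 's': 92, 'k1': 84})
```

dict.update() returns None

NoneType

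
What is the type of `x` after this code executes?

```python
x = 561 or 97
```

'or' returns first truthy value (int)

int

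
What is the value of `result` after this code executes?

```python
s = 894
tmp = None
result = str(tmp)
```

s = 894; tmp = None; result = 'None'

'None'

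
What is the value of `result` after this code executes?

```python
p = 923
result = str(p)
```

p = 923; result = '923'

'923'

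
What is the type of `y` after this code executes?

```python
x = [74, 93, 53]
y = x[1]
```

Indexing list[int] returns int

int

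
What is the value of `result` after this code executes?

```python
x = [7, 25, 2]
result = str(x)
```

x = [7, 25, 2]; result = '[7, 25, 2]'

'[7, 25, 2]'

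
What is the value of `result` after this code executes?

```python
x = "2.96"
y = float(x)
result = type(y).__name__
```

x is str; y is float; result = 'float'

'float'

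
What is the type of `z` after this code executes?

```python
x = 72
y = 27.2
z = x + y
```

int + float = float

float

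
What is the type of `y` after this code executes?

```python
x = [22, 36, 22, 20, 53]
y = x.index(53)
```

list.index() returns int

int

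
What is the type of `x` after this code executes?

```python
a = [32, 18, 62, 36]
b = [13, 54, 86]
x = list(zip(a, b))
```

list(zip()) returns a list of tuples

list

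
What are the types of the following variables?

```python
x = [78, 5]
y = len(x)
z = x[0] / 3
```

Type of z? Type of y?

int / int = float; len() returns int

float, int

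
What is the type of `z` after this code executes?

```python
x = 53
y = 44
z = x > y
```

Comparison returns bool

bool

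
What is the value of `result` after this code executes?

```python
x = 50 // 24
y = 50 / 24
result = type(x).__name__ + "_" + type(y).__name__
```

x is int; y is float; result = 'int_float'

'int_float'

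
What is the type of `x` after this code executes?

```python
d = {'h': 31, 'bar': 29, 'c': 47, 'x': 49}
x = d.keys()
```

.keys() returns dict_keys view

dict_keys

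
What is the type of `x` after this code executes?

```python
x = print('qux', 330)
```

print() returns None

NoneType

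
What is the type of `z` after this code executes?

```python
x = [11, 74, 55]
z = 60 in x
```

'in' operator returns bool

bool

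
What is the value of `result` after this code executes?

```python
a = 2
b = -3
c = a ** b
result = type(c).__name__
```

a is int; b is int; c is float; result = 'float'

'float'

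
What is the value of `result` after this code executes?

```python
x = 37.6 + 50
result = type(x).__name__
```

x is float; result = 'float'

'float'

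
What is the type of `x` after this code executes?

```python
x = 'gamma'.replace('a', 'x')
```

str.replace() returns str

str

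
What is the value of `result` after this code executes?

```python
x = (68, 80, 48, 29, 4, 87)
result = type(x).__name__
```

x is tuple; result = 'tuple'

'tuple'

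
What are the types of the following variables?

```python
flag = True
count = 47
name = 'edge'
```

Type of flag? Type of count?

flag is assigned the constant True, which has type bool; count is assigned a bare integer (no decimal point), so it is an int

bool, int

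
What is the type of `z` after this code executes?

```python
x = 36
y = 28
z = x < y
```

Comparison returns bool

bool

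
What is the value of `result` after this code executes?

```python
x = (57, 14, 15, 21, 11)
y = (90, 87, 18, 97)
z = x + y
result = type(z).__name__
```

x is tuple; y is tuple; z is tuple; result = 'tuple'

'tuple'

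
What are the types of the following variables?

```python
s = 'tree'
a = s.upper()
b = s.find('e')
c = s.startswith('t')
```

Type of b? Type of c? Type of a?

find() returns int; startswith() returns bool; upper() returns str

int, bool, str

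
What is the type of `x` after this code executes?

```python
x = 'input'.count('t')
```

str.count() returns int

int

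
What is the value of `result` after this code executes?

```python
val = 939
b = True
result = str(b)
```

val = 939; b = True; result = 'True'

'True'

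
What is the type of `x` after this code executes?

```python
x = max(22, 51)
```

max() of ints returns int

int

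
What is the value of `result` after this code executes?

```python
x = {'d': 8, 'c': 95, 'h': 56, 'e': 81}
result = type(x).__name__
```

x is dict; result = 'dict'

'dict'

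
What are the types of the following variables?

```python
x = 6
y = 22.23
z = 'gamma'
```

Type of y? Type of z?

y is assigned a number with a decimal point, so it is a float; z is assigned a quoted string literal, so it is a str

float, str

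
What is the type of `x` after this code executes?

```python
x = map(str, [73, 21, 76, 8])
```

map() returns a map object

map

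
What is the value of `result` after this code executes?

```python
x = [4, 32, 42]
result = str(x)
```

x = [4, 32, 42]; result = '[4, 32, 42]'

'[4, 32, 42]'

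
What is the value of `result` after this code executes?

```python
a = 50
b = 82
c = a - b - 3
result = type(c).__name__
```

a is int; b is int; c is int; result = 'int'

'int'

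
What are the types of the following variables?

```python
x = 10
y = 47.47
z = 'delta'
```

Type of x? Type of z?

x is assigned a bare integer (no decimal point), so it is an int; z is assigned a quoted string literal, so it is a str

int, str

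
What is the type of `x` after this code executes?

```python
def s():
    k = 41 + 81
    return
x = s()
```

Bare return returns None

NoneType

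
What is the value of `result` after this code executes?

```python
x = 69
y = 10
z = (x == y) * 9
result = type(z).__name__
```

x is int; y is int; z is int; result = 'int'

'int'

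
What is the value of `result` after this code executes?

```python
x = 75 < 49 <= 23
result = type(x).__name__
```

x is bool; result = 'bool'

'bool'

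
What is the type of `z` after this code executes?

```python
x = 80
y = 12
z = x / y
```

int / int = float

float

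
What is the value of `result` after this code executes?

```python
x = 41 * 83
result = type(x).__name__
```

x is int; result = 'int'

'int'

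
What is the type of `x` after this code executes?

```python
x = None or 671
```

'or' with None returns the other truthy value

int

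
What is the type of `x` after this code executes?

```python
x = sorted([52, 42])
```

sorted() always returns list

list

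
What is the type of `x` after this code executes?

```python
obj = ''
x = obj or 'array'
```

'or' returns first truthy value (str)

str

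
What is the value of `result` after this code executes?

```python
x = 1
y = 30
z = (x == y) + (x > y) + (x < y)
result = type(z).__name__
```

x is int; y is int; z is int; result = 'int'

'int'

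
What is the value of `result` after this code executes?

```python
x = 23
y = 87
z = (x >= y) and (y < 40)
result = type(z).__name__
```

x is int; y is int; z is bool; result = 'bool'

'bool'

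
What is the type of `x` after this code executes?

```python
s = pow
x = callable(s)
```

callable() returns bool

bool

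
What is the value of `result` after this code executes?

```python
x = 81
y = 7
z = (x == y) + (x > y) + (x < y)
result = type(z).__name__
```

x is int; y is int; z is int; result = 'int'

'int'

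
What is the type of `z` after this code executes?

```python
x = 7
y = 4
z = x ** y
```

positive int ** positive int = int

int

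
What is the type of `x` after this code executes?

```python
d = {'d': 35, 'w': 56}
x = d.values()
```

.values() returns dict_values view

dict_values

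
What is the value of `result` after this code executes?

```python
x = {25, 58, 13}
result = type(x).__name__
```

x is set; result = 'set'

'set'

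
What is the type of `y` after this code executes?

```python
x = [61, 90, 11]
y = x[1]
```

Indexing list[int] returns int

int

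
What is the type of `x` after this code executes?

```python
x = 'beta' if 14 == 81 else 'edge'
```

Both branches of conditional are str

str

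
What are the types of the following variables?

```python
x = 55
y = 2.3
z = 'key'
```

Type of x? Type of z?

x is assigned a bare integer (no decimal point), so it is an int; z is assigned a quoted string literal, so it is a str

int, str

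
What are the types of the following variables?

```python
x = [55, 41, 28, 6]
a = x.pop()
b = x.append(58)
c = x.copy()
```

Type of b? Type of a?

append() returns None; pop() returns element

NoneType, int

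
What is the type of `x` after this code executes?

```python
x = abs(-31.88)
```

abs() of float returns float

float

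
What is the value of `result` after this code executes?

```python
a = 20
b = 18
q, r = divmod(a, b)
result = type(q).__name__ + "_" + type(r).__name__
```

a is int; b is int; q is int; r is int; result = 'int_int'

'int_int'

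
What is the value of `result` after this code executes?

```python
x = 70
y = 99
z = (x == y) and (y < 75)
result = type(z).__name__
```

x is int; y is int; z is bool; result = 'bool'

'bool'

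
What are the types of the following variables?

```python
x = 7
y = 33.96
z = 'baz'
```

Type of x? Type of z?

x is assigned a bare integer (no decimal point), so it is an int; z is assigned a quoted string literal, so it is a str

int, str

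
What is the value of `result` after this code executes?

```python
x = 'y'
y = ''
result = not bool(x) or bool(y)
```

x = 'y'; y = ''; result = False

False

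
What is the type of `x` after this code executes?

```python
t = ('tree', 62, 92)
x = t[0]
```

Index 0 of tuple is a str literal

str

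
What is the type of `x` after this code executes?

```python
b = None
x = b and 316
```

'and' returns first falsy value (None)

NoneType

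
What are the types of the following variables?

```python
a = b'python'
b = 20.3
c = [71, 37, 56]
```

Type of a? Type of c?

a is assigned a bytes literal (b'...' prefix); c is assigned a list literal (square brackets)

bytes, list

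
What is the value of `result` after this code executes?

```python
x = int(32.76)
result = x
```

x = 32; result = 32

32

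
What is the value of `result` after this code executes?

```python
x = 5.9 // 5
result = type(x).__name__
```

x is float; result = 'float'

'float'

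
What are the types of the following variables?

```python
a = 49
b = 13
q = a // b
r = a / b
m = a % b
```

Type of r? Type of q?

/ returns float; // returns int

float, int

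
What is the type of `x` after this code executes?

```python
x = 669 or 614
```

'or' returns first truthy value (int)

int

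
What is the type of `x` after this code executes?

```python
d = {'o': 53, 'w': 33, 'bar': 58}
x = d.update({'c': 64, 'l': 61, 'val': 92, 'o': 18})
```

dict.update() returns None

NoneType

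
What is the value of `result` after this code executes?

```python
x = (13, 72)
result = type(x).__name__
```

x is tuple; result = 'tuple'

'tuple'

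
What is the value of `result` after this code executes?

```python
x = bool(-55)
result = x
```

x = True; result = True

True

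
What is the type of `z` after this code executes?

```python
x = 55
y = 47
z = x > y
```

Comparison returns bool

bool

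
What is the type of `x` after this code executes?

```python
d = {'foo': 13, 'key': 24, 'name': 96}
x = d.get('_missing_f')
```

dict.get() returns None when key not found

NoneType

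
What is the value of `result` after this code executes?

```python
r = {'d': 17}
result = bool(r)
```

r = {'d': 17}; result = True

True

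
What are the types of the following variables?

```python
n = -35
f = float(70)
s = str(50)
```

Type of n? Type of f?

n is assigned a bare integer (no decimal point), so it is an int; f is assigned the result of calling float(), which returns a float

int, float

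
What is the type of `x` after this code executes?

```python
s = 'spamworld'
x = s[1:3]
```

Slicing a str returns str

str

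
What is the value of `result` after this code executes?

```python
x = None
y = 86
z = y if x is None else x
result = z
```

x = None; y = 86; z = 86; result = 86

86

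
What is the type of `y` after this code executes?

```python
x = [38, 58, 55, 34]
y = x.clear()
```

list.clear() returns None

NoneType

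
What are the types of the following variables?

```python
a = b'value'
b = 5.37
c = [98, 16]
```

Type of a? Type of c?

a is assigned a bytes literal (b'...' prefix); c is assigned a list literal (square brackets)

bytes, list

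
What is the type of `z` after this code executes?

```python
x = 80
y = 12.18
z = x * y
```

int * float = float

float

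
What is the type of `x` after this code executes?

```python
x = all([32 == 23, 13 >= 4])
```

all() returns bool

bool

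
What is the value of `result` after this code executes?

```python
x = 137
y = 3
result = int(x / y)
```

x = 137; y = 3; result = 45

45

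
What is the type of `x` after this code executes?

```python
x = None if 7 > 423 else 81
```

7 > 423 is False, so the else branch is taken

int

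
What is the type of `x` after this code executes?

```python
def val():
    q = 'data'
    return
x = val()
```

Bare return returns None

NoneType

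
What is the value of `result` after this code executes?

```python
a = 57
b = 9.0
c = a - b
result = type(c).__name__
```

a is int; b is float; c is float; result = 'float'

'float'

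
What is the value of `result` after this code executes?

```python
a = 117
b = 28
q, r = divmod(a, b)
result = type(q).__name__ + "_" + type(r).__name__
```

a is int; b is int; q is int; r is int; result = 'int_int'

'int_int'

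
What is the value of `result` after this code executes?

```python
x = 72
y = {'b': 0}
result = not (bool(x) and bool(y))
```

x = 72; y = {'b': 0}; result = False

False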